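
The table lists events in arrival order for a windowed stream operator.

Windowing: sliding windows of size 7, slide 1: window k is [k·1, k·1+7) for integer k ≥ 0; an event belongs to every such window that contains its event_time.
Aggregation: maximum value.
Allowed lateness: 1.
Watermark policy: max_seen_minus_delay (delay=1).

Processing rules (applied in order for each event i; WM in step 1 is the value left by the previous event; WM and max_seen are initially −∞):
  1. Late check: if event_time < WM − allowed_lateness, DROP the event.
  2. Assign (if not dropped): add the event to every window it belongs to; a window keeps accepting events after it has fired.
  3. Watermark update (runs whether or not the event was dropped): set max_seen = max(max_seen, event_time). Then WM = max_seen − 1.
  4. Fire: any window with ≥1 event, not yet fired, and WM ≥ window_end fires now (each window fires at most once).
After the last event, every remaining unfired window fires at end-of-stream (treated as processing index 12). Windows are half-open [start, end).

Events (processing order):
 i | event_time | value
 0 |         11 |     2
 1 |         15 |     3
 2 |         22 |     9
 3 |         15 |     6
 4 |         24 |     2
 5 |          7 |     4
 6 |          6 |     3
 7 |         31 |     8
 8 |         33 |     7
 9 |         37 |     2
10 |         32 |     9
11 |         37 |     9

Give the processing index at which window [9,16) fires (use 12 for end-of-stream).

2

i=0 t=11 v=2: → [11,18),[10,17),[9,16),[8,15),[7,14),[6,13),[5,12); WM=10
i=1 t=15 v=3: → [15,22),[14,21),[13,20),[12,19),[11,18),[10,17),[9,16); WM=14; [5,12) fires=2 [6,13) fires=2 [7,14) fires=2
i=2 t=22 v=9: → [22,29),[21,28),[20,27),[19,26),[18,25),[17,24),[16,23); WM=21; [8,15) fires=2 [9,16) fires=3 [10,17) fires=3 [11,18) fires=3 [12,19) fires=3 [13,20) fires=3 [14,21) fires=3
i=3 t=15 v=6: DROP (t<21-1); WM=21
i=4 t=24 v=2: → [24,31),[23,30),[22,29),[21,28),[20,27),[19,26),[18,25); WM=23; [15,22) fires=3 [16,23) fires=9
i=5 t=7 v=4: DROP (t<23-1); WM=23
i=6 t=6 v=3: DROP (t<23-1); WM=23
i=7 t=31 v=8: → [31,38),[30,37),[29,36),[28,35),[27,34),[26,33),[25,32); WM=30; [17,24) fires=9 [18,25) fires=9 [19,26) fires=9 [20,27) fires=9 [21,28) fires=9 [22,29) fires=9 [23,30) fires=2
i=8 t=33 v=7: → [33,40),[32,39),[31,38),[30,37),[29,36),[28,35),[27,34); WM=32; [24,31) fires=2 [25,32) fires=8
i=9 t=37 v=2: → [37,44),[36,43),[35,42),[34,41),[33,40),[32,39),[31,38); WM=36; [26,33) fires=8 [27,34) fires=8 [28,35) fires=8 [29,36) fires=8
i=10 t=32 v=9: DROP (t<36-1); WM=36
i=11 t=37 v=9: → [37,44),[36,43),[35,42),[34,41),[33,40),[32,39),[31,38); WM=36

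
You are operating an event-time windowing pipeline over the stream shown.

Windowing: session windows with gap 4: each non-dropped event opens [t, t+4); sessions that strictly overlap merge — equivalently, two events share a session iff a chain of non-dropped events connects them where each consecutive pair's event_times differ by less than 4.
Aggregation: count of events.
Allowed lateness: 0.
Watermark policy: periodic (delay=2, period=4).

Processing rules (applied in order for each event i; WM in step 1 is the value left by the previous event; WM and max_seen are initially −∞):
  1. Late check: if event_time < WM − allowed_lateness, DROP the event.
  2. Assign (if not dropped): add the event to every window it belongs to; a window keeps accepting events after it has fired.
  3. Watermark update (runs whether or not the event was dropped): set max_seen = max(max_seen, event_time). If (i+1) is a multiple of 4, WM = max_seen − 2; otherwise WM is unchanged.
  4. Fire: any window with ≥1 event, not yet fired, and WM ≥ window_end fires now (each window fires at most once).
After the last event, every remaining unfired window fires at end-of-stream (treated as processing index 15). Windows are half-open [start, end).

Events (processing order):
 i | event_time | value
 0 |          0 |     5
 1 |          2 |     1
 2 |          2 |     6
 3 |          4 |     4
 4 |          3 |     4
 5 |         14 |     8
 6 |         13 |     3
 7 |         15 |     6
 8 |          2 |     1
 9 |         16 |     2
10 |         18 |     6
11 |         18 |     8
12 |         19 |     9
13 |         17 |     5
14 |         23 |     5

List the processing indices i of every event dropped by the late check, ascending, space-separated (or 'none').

8

i=0 t=0 v=5: → [0,4); WM=−∞
i=1 t=2 v=1: → [0,6); WM=−∞
i=2 t=2 v=6: → [0,6); WM=−∞
i=3 t=4 v=4: → [0,8); WM=2
i=4 t=3 v=4: → [0,8); WM=2
i=5 t=14 v=8: → [14,18); WM=2
i=6 t=13 v=3: → [13,18); WM=2
i=7 t=15 v=6: → [13,19); WM=13
i=8 t=2 v=1: DROP (t<13-0); WM=13
i=9 t=16 v=2: → [13,20); WM=13
i=10 t=18 v=6: → [13,22); WM=13
i=11 t=18 v=8: → [13,22); WM=16
i=12 t=19 v=9: → [13,23); WM=16
i=13 t=17 v=5: → [13,23); WM=16
i=14 t=23 v=5: → [23,27); WM=16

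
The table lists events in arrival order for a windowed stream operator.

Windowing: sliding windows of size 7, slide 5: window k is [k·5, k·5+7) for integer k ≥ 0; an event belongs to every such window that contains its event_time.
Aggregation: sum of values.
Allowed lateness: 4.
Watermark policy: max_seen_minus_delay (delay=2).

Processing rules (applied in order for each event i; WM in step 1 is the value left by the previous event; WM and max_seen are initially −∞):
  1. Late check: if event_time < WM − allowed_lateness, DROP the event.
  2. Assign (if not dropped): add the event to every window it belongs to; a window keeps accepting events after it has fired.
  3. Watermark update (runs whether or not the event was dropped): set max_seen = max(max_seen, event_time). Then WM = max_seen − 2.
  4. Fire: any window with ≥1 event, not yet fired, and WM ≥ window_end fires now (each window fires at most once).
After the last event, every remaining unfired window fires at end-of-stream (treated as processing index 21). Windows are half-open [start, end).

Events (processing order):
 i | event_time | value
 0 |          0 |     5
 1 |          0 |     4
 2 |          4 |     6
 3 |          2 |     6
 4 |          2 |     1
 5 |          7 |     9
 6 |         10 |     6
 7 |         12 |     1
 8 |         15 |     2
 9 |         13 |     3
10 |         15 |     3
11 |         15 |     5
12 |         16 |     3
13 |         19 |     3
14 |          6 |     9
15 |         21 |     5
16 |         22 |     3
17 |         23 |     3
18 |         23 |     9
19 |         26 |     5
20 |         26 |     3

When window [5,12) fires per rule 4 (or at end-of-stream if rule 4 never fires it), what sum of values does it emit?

i=0 t=0 v=5: → [0,7); WM=-2
i=1 t=0 v=4: → [0,7); WM=-2
i=2 t=4 v=6: → [0,7); WM=2
i=3 t=2 v=6: → [0,7); WM=2
i=4 t=2 v=1: → [0,7); WM=2
i=5 t=7 v=9: → [5,12); WM=5
i=6 t=10 v=6: → [10,17),[5,12); WM=8; [0,7) fires=22
i=7 t=12 v=1: → [10,17); WM=10
i=8 t=15 v=2: → [15,22),[10,17); WM=13; [5,12) fires=15
i=9 t=13 v=3: → [10,17); WM=13
i=10 t=15 v=3: → [15,22),[10,17); WM=13
i=11 t=15 v=5: → [15,22),[10,17); WM=13
i=12 t=16 v=3: → [15,22),[10,17); WM=14
i=13 t=19 v=3: → [15,22); WM=17; [10,17) fires=23
i=14 t=6 v=9: DROP (t<17-4); WM=17
i=15 t=21 v=5: → [20,27),[15,22); WM=19
i=16 t=22 v=3: → [20,27); WM=20
i=17 t=23 v=3: → [20,27); WM=21
i=18 t=23 v=9: → [20,27); WM=21
i=19 t=26 v=5: → [25,32),[20,27); WM=24; [15,22) fires=21
i=20 t=26 v=3: → [25,32),[20,27); WM=24

15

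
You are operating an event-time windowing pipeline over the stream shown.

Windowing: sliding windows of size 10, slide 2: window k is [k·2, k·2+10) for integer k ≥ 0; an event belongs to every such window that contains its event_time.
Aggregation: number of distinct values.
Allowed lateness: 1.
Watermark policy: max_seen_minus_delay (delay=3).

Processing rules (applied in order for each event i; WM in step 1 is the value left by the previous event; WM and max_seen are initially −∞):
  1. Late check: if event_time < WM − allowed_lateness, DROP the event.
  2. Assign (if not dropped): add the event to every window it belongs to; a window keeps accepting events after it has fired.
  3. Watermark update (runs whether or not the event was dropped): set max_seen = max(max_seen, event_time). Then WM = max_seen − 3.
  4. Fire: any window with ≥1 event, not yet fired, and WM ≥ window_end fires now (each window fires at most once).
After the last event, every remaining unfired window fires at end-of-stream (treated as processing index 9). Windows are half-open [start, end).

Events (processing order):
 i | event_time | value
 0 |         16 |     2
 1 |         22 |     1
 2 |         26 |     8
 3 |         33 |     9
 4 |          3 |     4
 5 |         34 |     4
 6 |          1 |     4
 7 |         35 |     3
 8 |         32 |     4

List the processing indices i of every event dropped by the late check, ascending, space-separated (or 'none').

i=0 t=16 v=2: → [16,26),[14,24),[12,22),[10,20),[8,18); WM=13
i=1 t=22 v=1: → [22,32),[20,30),[18,28),[16,26),[14,24); WM=19; [8,18) fires=1
i=2 t=26 v=8: → [26,36),[24,34),[22,32),[20,30),[18,28); WM=23; [10,20) fires=1 [12,22) fires=1
i=3 t=33 v=9: → [32,42),[30,40),[28,38),[26,36),[24,34); WM=30; [14,24) fires=2 [16,26) fires=2 [18,28) fires=2 [20,30) fires=2
i=4 t=3 v=4: DROP (t<30-1); WM=30
i=5 t=34 v=4: → [34,44),[32,42),[30,40),[28,38),[26,36); WM=31
i=6 t=1 v=4: DROP (t<31-1); WM=31
i=7 t=35 v=3: → [34,44),[32,42),[30,40),[28,38),[26,36); WM=32; [22,32) fires=2
i=8 t=32 v=4: → [32,42),[30,40),[28,38),[26,36),[24,34); WM=32

4 6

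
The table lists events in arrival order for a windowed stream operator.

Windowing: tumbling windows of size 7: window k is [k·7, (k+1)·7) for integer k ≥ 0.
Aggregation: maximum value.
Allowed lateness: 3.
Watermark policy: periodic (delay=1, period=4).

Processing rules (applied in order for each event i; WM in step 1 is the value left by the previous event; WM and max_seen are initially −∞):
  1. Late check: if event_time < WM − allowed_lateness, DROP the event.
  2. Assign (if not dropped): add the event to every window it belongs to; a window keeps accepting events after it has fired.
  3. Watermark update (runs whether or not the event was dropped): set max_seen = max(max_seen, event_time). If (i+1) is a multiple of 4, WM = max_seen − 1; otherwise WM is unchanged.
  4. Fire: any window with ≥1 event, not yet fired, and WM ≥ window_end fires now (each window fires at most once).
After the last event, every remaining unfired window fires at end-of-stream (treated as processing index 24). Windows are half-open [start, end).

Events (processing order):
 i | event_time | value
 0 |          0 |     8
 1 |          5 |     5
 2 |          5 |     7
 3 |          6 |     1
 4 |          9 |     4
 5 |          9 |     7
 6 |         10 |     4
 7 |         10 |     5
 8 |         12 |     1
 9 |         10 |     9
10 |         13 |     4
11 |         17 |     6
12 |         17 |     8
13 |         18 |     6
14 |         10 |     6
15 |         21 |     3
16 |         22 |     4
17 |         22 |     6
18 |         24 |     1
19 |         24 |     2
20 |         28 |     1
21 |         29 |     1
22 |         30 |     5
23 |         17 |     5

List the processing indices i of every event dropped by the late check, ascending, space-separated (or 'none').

14 23

i=0 t=0 v=8: → [0,7); WM=−∞
i=1 t=5 v=5: → [0,7); WM=−∞
i=2 t=5 v=7: → [0,7); WM=−∞
i=3 t=6 v=1: → [0,7); WM=5
i=4 t=9 v=4: → [7,14); WM=5
i=5 t=9 v=7: → [7,14); WM=5
i=6 t=10 v=4: → [7,14); WM=5
i=7 t=10 v=5: → [7,14); WM=9; [0,7) fires=8
i=8 t=12 v=1: → [7,14); WM=9
i=9 t=10 v=9: → [7,14); WM=9
i=10 t=13 v=4: → [7,14); WM=9
i=11 t=17 v=6: → [14,21); WM=16; [7,14) fires=9
i=12 t=17 v=8: → [14,21); WM=16
i=13 t=18 v=6: → [14,21); WM=16
i=14 t=10 v=6: DROP (t<16-3); WM=16
i=15 t=21 v=3: → [21,28); WM=20
i=16 t=22 v=4: → [21,28); WM=20
i=17 t=22 v=6: → [21,28); WM=20
i=18 t=24 v=1: → [21,28); WM=20
i=19 t=24 v=2: → [21,28); WM=23; [14,21) fires=8
i=20 t=28 v=1: → [28,35); WM=23
i=21 t=29 v=1: → [28,35); WM=23
i=22 t=30 v=5: → [28,35); WM=23
i=23 t=17 v=5: DROP (t<23-3); WM=29; [21,28) fires=6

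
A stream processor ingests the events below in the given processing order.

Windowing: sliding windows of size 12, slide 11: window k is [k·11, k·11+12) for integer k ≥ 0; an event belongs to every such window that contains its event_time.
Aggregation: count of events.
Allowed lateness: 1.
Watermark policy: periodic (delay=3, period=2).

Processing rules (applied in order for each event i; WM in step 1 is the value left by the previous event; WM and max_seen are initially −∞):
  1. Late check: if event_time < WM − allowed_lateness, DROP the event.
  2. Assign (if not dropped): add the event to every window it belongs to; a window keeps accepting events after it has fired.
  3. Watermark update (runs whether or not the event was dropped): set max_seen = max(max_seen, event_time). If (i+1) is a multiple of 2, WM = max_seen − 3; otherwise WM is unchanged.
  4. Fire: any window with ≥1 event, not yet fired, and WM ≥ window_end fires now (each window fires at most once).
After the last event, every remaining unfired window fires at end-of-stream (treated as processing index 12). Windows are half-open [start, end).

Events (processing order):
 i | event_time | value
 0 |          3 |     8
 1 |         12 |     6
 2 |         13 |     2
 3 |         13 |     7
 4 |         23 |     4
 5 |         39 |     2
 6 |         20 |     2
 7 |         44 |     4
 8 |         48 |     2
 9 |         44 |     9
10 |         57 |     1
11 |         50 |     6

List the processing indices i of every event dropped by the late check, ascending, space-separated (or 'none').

6

i=0 t=3 v=8: → [0,12); WM=−∞
i=1 t=12 v=6: → [11,23); WM=9
i=2 t=13 v=2: → [11,23); WM=9
i=3 t=13 v=7: → [11,23); WM=10
i=4 t=23 v=4: → [22,34); WM=10
i=5 t=39 v=2: → [33,45); WM=36; [0,12) fires=1 [11,23) fires=3 [22,34) fires=1
i=6 t=20 v=2: DROP (t<36-1); WM=36
i=7 t=44 v=4: → [44,56),[33,45); WM=41
i=8 t=48 v=2: → [44,56); WM=41
i=9 t=44 v=9: → [44,56),[33,45); WM=45; [33,45) fires=3
i=10 t=57 v=1: → [55,67); WM=45
i=11 t=50 v=6: → [44,56); WM=54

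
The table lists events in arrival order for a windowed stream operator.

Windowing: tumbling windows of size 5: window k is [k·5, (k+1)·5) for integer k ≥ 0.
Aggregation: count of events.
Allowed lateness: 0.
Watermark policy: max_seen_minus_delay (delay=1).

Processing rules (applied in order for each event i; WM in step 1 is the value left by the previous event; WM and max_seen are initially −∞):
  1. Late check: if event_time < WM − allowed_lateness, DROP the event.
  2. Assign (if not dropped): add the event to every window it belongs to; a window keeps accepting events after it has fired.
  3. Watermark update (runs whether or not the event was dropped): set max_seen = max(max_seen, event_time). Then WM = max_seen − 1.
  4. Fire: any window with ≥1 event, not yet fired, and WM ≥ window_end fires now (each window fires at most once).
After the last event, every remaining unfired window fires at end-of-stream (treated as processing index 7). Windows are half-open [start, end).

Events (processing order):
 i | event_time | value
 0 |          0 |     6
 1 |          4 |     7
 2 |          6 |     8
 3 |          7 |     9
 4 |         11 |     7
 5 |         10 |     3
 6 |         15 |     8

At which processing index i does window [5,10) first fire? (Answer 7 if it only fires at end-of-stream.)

4

i=0 t=0 v=6: → [0,5); WM=-1
i=1 t=4 v=7: → [0,5); WM=3
i=2 t=6 v=8: → [5,10); WM=5; [0,5) fires=2
i=3 t=7 v=9: → [5,10); WM=6
i=4 t=11 v=7: → [10,15); WM=10; [5,10) fires=2
i=5 t=10 v=3: → [10,15); WM=10
i=6 t=15 v=8: → [15,20); WM=14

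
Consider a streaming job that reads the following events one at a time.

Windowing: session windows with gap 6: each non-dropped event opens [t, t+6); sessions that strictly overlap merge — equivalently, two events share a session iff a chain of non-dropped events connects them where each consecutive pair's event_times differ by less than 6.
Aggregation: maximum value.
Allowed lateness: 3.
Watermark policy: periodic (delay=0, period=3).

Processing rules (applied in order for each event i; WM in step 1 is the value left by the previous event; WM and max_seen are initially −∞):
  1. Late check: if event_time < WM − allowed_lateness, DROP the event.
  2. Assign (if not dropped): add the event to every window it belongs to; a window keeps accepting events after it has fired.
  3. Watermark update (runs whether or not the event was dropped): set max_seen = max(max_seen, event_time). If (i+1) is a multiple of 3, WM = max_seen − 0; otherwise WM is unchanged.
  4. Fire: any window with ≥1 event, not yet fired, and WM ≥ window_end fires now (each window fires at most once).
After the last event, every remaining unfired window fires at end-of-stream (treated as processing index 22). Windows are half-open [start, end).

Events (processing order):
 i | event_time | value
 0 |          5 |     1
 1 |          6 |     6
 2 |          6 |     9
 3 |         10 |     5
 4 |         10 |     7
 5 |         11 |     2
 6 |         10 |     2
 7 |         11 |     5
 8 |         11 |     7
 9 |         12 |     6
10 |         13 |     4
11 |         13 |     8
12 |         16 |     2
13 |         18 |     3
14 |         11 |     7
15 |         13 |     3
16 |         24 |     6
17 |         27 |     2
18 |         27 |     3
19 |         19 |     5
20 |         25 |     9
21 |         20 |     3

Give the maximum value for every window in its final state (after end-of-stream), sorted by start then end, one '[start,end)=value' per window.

i=0 t=5 v=1: → [5,11); WM=−∞
i=1 t=6 v=6: → [5,12); WM=−∞
i=2 t=6 v=9: → [5,12); WM=6
i=3 t=10 v=5: → [5,16); WM=6
i=4 t=10 v=7: → [5,16); WM=6
i=5 t=11 v=2: → [5,17); WM=11
i=6 t=10 v=2: → [5,17); WM=11
i=7 t=11 v=5: → [5,17); WM=11
i=8 t=11 v=7: → [5,17); WM=11
i=9 t=12 v=6: → [5,18); WM=11
i=10 t=13 v=4: → [5,19); WM=11
i=11 t=13 v=8: → [5,19); WM=13
i=12 t=16 v=2: → [5,22); WM=13
i=13 t=18 v=3: → [5,24); WM=13
i=14 t=11 v=7: → [5,24); WM=18
i=15 t=13 v=3: DROP (t<18-3); WM=18
i=16 t=24 v=6: → [24,30); WM=18
i=17 t=27 v=2: → [24,33); WM=27
i=18 t=27 v=3: → [24,33); WM=27
i=19 t=19 v=5: DROP (t<27-3); WM=27
i=20 t=25 v=9: → [24,33); WM=27
i=21 t=20 v=3: DROP (t<27-3); WM=27

[5,24)=9 [24,33)=9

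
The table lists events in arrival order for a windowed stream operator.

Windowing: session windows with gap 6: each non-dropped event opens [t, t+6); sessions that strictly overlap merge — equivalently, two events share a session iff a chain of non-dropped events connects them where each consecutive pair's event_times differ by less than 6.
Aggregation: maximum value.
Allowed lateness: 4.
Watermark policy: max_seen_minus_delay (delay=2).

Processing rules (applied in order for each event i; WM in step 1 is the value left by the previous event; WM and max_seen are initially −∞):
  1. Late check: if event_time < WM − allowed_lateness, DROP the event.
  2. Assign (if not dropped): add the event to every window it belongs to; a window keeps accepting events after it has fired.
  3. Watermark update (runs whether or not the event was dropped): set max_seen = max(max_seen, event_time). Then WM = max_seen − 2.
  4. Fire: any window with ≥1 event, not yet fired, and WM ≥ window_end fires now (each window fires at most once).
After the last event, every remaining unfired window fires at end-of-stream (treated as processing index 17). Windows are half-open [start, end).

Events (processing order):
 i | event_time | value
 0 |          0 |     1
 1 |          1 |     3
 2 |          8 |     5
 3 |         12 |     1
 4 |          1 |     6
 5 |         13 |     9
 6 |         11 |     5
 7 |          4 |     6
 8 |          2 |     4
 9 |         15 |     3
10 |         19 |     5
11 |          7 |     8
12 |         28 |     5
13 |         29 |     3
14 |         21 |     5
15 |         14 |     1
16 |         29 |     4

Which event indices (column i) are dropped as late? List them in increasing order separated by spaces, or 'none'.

i=0 t=0 v=1: → [0,6); WM=-2
i=1 t=1 v=3: → [0,7); WM=-1
i=2 t=8 v=5: → [8,14); WM=6
i=3 t=12 v=1: → [8,18); WM=10
i=4 t=1 v=6: DROP (t<10-4); WM=10
i=5 t=13 v=9: → [8,19); WM=11
i=6 t=11 v=5: → [8,19); WM=11
i=7 t=4 v=6: DROP (t<11-4); WM=11
i=8 t=2 v=4: DROP (t<11-4); WM=11
i=9 t=15 v=3: → [8,21); WM=13
i=10 t=19 v=5: → [8,25); WM=17
i=11 t=7 v=8: DROP (t<17-4); WM=17
i=12 t=28 v=5: → [28,34); WM=26
i=13 t=29 v=3: → [28,35); WM=27
i=14 t=21 v=5: DROP (t<27-4); WM=27
i=15 t=14 v=1: DROP (t<27-4); WM=27
i=16 t=29 v=4: → [28,35); WM=27

4 7 8 11 14 15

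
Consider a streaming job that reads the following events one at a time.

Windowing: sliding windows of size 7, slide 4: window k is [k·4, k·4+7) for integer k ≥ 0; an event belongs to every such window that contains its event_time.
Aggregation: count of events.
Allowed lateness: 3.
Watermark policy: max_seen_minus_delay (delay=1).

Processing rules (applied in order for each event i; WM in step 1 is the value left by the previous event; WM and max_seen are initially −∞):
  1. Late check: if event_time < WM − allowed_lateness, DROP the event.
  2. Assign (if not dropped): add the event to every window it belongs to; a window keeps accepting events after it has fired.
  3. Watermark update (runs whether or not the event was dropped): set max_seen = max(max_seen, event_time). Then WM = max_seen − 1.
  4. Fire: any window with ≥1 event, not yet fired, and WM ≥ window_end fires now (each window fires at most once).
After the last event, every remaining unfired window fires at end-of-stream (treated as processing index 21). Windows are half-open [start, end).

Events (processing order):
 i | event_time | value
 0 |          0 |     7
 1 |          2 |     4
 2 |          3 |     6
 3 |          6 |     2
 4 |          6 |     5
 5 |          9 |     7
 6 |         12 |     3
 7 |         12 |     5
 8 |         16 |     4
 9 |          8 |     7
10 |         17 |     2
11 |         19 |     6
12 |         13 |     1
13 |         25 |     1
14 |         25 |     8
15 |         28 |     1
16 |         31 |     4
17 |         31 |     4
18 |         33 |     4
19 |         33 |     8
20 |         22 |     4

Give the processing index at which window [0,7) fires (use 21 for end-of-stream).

i=0 t=0 v=7: → [0,7); WM=-1
i=1 t=2 v=4: → [0,7); WM=1
i=2 t=3 v=6: → [0,7); WM=2
i=3 t=6 v=2: → [4,11),[0,7); WM=5
i=4 t=6 v=5: → [4,11),[0,7); WM=5
i=5 t=9 v=7: → [8,15),[4,11); WM=8; [0,7) fires=5
i=6 t=12 v=3: → [12,19),[8,15); WM=11; [4,11) fires=3
i=7 t=12 v=5: → [12,19),[8,15); WM=11
i=8 t=16 v=4: → [16,23),[12,19); WM=15; [8,15) fires=3
i=9 t=8 v=7: DROP (t<15-3); WM=15
i=10 t=17 v=2: → [16,23),[12,19); WM=16
i=11 t=19 v=6: → [16,23); WM=18
i=12 t=13 v=1: DROP (t<18-3); WM=18
i=13 t=25 v=1: → [24,31),[20,27); WM=24; [12,19) fires=4 [16,23) fires=3
i=14 t=25 v=8: → [24,31),[20,27); WM=24
i=15 t=28 v=1: → [28,35),[24,31); WM=27; [20,27) fires=2
i=16 t=31 v=4: → [28,35); WM=30
i=17 t=31 v=4: → [28,35); WM=30
i=18 t=33 v=4: → [32,39),[28,35); WM=32; [24,31) fires=3
i=19 t=33 v=8: → [32,39),[28,35); WM=32
i=20 t=22 v=4: DROP (t<32-3); WM=32

5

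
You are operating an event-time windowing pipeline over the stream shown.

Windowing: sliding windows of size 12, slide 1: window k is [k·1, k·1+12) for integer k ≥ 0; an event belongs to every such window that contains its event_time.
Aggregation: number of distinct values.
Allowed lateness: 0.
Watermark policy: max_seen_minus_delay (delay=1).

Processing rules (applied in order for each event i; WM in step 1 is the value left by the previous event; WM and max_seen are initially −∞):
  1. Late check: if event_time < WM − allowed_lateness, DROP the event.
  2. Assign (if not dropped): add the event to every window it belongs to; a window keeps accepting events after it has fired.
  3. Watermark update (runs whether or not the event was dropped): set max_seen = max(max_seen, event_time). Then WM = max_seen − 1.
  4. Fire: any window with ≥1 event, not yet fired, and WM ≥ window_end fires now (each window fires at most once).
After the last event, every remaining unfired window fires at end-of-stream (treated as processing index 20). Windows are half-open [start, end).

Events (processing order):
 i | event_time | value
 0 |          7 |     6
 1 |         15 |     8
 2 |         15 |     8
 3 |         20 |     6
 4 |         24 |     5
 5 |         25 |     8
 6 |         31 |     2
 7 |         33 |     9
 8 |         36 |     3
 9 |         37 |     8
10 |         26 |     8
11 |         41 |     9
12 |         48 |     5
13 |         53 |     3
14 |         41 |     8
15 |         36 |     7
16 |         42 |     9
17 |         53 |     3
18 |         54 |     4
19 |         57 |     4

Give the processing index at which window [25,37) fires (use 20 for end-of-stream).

i=0 t=7 v=6: → [7,19),[6,18),[5,17),[4,16),[3,15),[2,14),[1,13),[0,12); WM=6
i=1 t=15 v=8: → [15,27),[14,26),[13,25),[12,24),[11,23),[10,22),[9,21),[8,20),[7,19),[6,18),[5,17),[4,16); WM=14; [0,12) fires=1 [1,13) fires=1 [2,14) fires=1
i=2 t=15 v=8: → [15,27),[14,26),[13,25),[12,24),[11,23),[10,22),[9,21),[8,20),[7,19),[6,18),[5,17),[4,16); WM=14
i=3 t=20 v=6: → [20,32),[19,31),[18,30),[17,29),[16,28),[15,27),[14,26),[13,25),[12,24),[11,23),[10,22),[9,21); WM=19; [3,15) fires=1 [4,16) fires=2 [5,17) fires=2 [6,18) fires=2 [7,19) fires=2
i=4 t=24 v=5: → [24,36),[23,35),[22,34),[21,33),[20,32),[19,31),[18,30),[17,29),[16,28),[15,27),[14,26),[13,25); WM=23; [8,20) fires=1 [9,21) fires=2 [10,22) fires=2 [11,23) fires=2
i=5 t=25 v=8: → [25,37),[24,36),[23,35),[22,34),[21,33),[20,32),[19,31),[18,30),[17,29),[16,28),[15,27),[14,26); WM=24; [12,24) fires=2
i=6 t=31 v=2: → [31,43),[30,42),[29,41),[28,40),[27,39),[26,38),[25,37),[24,36),[23,35),[22,34),[21,33),[20,32); WM=30; [13,25) fires=3 [14,26) fires=3 [15,27) fires=3 [16,28) fires=3 [17,29) fires=3 [18,30) fires=3
i=7 t=33 v=9: → [33,45),[32,44),[31,43),[30,42),[29,41),[28,40),[27,39),[26,38),[25,37),[24,36),[23,35),[22,34); WM=32; [19,31) fires=3 [20,32) fires=4
i=8 t=36 v=3: → [36,48),[35,47),[34,46),[33,45),[32,44),[31,43),[30,42),[29,41),[28,40),[27,39),[26,38),[25,37); WM=35; [21,33) fires=3 [22,34) fires=4 [23,35) fires=4
i=9 t=37 v=8: → [37,49),[36,48),[35,47),[34,46),[33,45),[32,44),[31,43),[30,42),[29,41),[28,40),[27,39),[26,38); WM=36; [24,36) fires=4
i=10 t=26 v=8: DROP (t<36-0); WM=36
i=11 t=41 v=9: → [41,53),[40,52),[39,51),[38,50),[37,49),[36,48),[35,47),[34,46),[33,45),[32,44),[31,43),[30,42); WM=40; [25,37) fires=4 [26,38) fires=4 [27,39) fires=4 [28,40) fires=4
i=12 t=48 v=5: → [48,60),[47,59),[46,58),[45,57),[44,56),[43,55),[42,54),[41,53),[40,52),[39,51),[38,50),[37,49); WM=47; [29,41) fires=4 [30,42) fires=4 [31,43) fires=4 [32,44) fires=3 [33,45) fires=3 [34,46) fires=3 [35,47) fires=3
i=13 t=53 v=3: → [53,65),[52,64),[51,63),[50,62),[49,61),[48,60),[47,59),[46,58),[45,57),[44,56),[43,55),[42,54); WM=52; [36,48) fires=3 [37,49) fires=3 [38,50) fires=2 [39,51) fires=2 [40,52) fires=2
i=14 t=41 v=8: DROP (t<52-0); WM=52
i=15 t=36 v=7: DROP (t<52-0); WM=52
i=16 t=42 v=9: DROP (t<52-0); WM=52
i=17 t=53 v=3: → [53,65),[52,64),[51,63),[50,62),[49,61),[48,60),[47,59),[46,58),[45,57),[44,56),[43,55),[42,54); WM=52
i=18 t=54 v=4: → [54,66),[53,65),[52,64),[51,63),[50,62),[49,61),[48,60),[47,59),[46,58),[45,57),[44,56),[43,55); WM=53; [41,53) fires=2
i=19 t=57 v=4: → [57,69),[56,68),[55,67),[54,66),[53,65),[52,64),[51,63),[50,62),[49,61),[48,60),[47,59),[46,58); WM=56; [42,54) fires=2 [43,55) fires=3 [44,56) fires=3

11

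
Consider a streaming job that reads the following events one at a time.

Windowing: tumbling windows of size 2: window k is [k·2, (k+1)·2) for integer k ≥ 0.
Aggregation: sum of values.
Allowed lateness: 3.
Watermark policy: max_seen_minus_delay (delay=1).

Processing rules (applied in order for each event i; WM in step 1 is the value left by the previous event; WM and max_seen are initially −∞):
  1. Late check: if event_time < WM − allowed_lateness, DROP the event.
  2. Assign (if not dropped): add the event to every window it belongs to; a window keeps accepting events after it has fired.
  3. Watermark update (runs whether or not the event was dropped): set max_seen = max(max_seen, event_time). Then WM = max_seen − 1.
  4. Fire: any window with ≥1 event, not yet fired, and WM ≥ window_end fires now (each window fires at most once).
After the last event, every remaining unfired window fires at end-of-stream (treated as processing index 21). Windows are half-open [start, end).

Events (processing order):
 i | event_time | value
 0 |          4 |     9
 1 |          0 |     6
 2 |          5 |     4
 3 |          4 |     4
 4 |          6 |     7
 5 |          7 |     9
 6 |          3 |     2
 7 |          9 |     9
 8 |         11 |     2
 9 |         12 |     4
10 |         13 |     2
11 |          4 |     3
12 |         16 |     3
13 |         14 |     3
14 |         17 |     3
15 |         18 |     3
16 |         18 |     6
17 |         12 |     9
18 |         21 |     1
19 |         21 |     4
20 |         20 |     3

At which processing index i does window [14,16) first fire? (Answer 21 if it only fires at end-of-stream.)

i=0 t=4 v=9: → [4,6); WM=3
i=1 t=0 v=6: → [0,2); WM=3; [0,2) fires=6
i=2 t=5 v=4: → [4,6); WM=4
i=3 t=4 v=4: → [4,6); WM=4
i=4 t=6 v=7: → [6,8); WM=5
i=5 t=7 v=9: → [6,8); WM=6; [4,6) fires=17
i=6 t=3 v=2: → [2,4); WM=6; [2,4) fires=2
i=7 t=9 v=9: → [8,10); WM=8; [6,8) fires=16
i=8 t=11 v=2: → [10,12); WM=10; [8,10) fires=9
i=9 t=12 v=4: → [12,14); WM=11
i=10 t=13 v=2: → [12,14); WM=12; [10,12) fires=2
i=11 t=4 v=3: DROP (t<12-3); WM=12
i=12 t=16 v=3: → [16,18); WM=15; [12,14) fires=6
i=13 t=14 v=3: → [14,16); WM=15
i=14 t=17 v=3: → [16,18); WM=16; [14,16) fires=3
i=15 t=18 v=3: → [18,20); WM=17
i=16 t=18 v=6: → [18,20); WM=17
i=17 t=12 v=9: DROP (t<17-3); WM=17
i=18 t=21 v=1: → [20,22); WM=20; [16,18) fires=6 [18,20) fires=9
i=19 t=21 v=4: → [20,22); WM=20
i=20 t=20 v=3: → [20,22); WM=20

14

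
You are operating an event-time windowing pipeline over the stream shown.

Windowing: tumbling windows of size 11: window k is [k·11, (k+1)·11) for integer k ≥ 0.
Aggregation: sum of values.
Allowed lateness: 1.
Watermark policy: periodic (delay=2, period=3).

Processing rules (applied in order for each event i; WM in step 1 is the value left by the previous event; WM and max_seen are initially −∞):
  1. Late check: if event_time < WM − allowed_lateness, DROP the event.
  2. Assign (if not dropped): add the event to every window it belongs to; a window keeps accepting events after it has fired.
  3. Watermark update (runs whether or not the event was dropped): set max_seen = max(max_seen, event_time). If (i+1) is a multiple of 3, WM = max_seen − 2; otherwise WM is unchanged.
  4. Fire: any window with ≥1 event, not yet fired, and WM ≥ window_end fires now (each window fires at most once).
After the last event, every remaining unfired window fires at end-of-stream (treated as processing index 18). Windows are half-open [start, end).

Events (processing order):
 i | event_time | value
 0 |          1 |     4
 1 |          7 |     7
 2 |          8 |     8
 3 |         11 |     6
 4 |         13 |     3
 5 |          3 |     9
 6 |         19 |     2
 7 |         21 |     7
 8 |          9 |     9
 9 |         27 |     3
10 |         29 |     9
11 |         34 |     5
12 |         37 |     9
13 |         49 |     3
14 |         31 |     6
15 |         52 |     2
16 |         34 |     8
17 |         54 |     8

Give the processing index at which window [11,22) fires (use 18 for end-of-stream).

11

i=0 t=1 v=4: → [0,11); WM=−∞
i=1 t=7 v=7: → [0,11); WM=−∞
i=2 t=8 v=8: → [0,11); WM=6
i=3 t=11 v=6: → [11,22); WM=6
i=4 t=13 v=3: → [11,22); WM=6
i=5 t=3 v=9: DROP (t<6-1); WM=11; [0,11) fires=19
i=6 t=19 v=2: → [11,22); WM=11
i=7 t=21 v=7: → [11,22); WM=11
i=8 t=9 v=9: DROP (t<11-1); WM=19
i=9 t=27 v=3: → [22,33); WM=19
i=10 t=29 v=9: → [22,33); WM=19
i=11 t=34 v=5: → [33,44); WM=32; [11,22) fires=18
i=12 t=37 v=9: → [33,44); WM=32
i=13 t=49 v=3: → [44,55); WM=32
i=14 t=31 v=6: → [22,33); WM=47; [22,33) fires=18 [33,44) fires=14
i=15 t=52 v=2: → [44,55); WM=47
i=16 t=34 v=8: DROP (t<47-1); WM=47
i=17 t=54 v=8: → [44,55); WM=52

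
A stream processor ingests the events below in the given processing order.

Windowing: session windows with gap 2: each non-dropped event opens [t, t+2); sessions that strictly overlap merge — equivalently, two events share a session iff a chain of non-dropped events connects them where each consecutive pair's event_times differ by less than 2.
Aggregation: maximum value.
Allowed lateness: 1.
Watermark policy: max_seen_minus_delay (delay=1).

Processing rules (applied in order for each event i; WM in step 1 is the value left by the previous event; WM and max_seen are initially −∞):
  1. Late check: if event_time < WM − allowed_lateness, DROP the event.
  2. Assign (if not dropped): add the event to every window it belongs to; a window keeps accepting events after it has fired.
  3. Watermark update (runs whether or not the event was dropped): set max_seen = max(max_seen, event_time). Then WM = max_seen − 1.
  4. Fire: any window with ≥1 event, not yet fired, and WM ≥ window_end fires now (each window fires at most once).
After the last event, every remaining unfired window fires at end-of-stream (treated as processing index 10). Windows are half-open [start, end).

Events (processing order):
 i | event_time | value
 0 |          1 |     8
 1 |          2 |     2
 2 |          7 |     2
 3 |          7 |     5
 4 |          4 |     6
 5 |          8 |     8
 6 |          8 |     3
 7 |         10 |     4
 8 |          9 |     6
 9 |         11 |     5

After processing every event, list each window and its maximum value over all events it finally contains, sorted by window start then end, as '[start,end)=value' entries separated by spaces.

[1,4)=8 [7,13)=8

i=0 t=1 v=8: → [1,3); WM=0
i=1 t=2 v=2: → [1,4); WM=1
i=2 t=7 v=2: → [7,9); WM=6
i=3 t=7 v=5: → [7,9); WM=6
i=4 t=4 v=6: DROP (t<6-1); WM=6
i=5 t=8 v=8: → [7,10); WM=7
i=6 t=8 v=3: → [7,10); WM=7
i=7 t=10 v=4: → [10,12); WM=9
i=8 t=9 v=6: → [7,12); WM=9
i=9 t=11 v=5: → [7,13); WM=10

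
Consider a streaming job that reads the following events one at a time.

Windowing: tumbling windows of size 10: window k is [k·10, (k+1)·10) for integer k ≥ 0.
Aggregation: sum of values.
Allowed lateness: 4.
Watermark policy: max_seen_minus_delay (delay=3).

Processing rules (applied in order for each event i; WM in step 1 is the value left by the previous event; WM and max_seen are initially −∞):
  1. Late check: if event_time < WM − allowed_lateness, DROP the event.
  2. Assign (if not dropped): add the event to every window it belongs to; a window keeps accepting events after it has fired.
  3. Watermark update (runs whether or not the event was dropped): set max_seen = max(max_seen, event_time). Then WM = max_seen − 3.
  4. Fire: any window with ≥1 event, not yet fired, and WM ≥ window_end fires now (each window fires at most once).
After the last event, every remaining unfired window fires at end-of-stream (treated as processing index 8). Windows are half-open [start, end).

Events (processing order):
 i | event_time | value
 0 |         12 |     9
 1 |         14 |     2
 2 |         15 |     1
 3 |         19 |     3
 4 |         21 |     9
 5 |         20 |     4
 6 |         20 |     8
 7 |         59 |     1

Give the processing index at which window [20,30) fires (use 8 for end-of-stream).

i=0 t=12 v=9: → [10,20); WM=9
i=1 t=14 v=2: → [10,20); WM=11
i=2 t=15 v=1: → [10,20); WM=12
i=3 t=19 v=3: → [10,20); WM=16
i=4 t=21 v=9: → [20,30); WM=18
i=5 t=20 v=4: → [20,30); WM=18
i=6 t=20 v=8: → [20,30); WM=18
i=7 t=59 v=1: → [50,60); WM=56; [10,20) fires=15 [20,30) fires=21

7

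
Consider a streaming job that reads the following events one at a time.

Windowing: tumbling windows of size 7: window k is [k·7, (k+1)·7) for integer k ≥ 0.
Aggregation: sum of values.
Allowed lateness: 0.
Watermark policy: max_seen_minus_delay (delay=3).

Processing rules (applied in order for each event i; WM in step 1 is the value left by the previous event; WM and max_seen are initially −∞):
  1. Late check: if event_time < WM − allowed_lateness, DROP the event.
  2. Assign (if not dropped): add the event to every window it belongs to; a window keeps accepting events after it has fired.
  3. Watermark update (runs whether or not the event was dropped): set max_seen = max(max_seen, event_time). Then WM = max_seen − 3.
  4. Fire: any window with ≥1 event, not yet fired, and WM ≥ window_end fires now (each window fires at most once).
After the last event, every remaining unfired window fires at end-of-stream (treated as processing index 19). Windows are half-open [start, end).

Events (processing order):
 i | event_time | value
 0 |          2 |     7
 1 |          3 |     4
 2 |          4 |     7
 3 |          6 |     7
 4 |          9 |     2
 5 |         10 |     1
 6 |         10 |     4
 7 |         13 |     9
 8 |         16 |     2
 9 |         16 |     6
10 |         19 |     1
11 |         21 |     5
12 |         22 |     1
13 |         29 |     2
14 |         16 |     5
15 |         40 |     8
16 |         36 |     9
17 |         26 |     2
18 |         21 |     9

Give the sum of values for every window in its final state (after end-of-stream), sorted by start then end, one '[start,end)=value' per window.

i=0 t=2 v=7: → [0,7); WM=-1
i=1 t=3 v=4: → [0,7); WM=0
i=2 t=4 v=7: → [0,7); WM=1
i=3 t=6 v=7: → [0,7); WM=3
i=4 t=9 v=2: → [7,14); WM=6
i=5 t=10 v=1: → [7,14); WM=7; [0,7) fires=25
i=6 t=10 v=4: → [7,14); WM=7
i=7 t=13 v=9: → [7,14); WM=10
i=8 t=16 v=2: → [14,21); WM=13
i=9 t=16 v=6: → [14,21); WM=13
i=10 t=19 v=1: → [14,21); WM=16; [7,14) fires=16
i=11 t=21 v=5: → [21,28); WM=18
i=12 t=22 v=1: → [21,28); WM=19
i=13 t=29 v=2: → [28,35); WM=26; [14,21) fires=9
i=14 t=16 v=5: DROP (t<26-0); WM=26
i=15 t=40 v=8: → [35,42); WM=37; [21,28) fires=6 [28,35) fires=2
i=16 t=36 v=9: DROP (t<37-0); WM=37
i=17 t=26 v=2: DROP (t<37-0); WM=37
i=18 t=21 v=9: DROP (t<37-0); WM=37

[0,7)=25 [7,14)=16 [14,21)=9 [21,28)=6 [28,35)=2 [35,42)=8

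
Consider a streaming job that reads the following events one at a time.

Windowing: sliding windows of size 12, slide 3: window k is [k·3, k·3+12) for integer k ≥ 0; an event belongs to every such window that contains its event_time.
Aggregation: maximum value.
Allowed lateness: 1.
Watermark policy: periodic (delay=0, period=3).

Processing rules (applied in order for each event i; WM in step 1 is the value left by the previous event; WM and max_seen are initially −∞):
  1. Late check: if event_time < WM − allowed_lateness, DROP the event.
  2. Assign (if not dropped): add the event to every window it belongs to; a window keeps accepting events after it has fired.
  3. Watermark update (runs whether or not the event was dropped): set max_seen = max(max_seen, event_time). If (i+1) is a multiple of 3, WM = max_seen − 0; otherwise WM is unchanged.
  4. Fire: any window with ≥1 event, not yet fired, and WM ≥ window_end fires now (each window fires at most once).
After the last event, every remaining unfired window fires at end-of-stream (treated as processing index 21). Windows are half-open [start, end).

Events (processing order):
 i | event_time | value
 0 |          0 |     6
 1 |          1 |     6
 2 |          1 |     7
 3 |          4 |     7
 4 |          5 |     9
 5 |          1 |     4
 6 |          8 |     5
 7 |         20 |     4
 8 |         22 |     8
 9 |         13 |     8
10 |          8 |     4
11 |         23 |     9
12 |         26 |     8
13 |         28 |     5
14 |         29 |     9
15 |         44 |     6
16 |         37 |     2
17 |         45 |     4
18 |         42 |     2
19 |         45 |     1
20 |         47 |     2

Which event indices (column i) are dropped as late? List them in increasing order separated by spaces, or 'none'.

i=0 t=0 v=6: → [0,12); WM=−∞
i=1 t=1 v=6: → [0,12); WM=−∞
i=2 t=1 v=7: → [0,12); WM=1
i=3 t=4 v=7: → [3,15),[0,12); WM=1
i=4 t=5 v=9: → [3,15),[0,12); WM=1
i=5 t=1 v=4: → [0,12); WM=5
i=6 t=8 v=5: → [6,18),[3,15),[0,12); WM=5
i=7 t=20 v=4: → [18,30),[15,27),[12,24),[9,21); WM=5
i=8 t=22 v=8: → [21,33),[18,30),[15,27),[12,24); WM=22; [0,12) fires=9 [3,15) fires=9 [6,18) fires=5 [9,21) fires=4
i=9 t=13 v=8: DROP (t<22-1); WM=22
i=10 t=8 v=4: DROP (t<22-1); WM=22
i=11 t=23 v=9: → [21,33),[18,30),[15,27),[12,24); WM=23
i=12 t=26 v=8: → [24,36),[21,33),[18,30),[15,27); WM=23
i=13 t=28 v=5: → [27,39),[24,36),[21,33),[18,30); WM=23
i=14 t=29 v=9: → [27,39),[24,36),[21,33),[18,30); WM=29; [12,24) fires=9 [15,27) fires=9
i=15 t=44 v=6: → [42,54),[39,51),[36,48),[33,45); WM=29
i=16 t=37 v=2: → [36,48),[33,45),[30,42),[27,39); WM=29
i=17 t=45 v=4: → [45,57),[42,54),[39,51),[36,48); WM=45; [18,30) fires=9 [21,33) fires=9 [24,36) fires=9 [27,39) fires=9 [30,42) fires=2 [33,45) fires=6
i=18 t=42 v=2: DROP (t<45-1); WM=45
i=19 t=45 v=1: → [45,57),[42,54),[39,51),[36,48); WM=45
i=20 t=47 v=2: → [45,57),[42,54),[39,51),[36,48); WM=47

9 10 18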